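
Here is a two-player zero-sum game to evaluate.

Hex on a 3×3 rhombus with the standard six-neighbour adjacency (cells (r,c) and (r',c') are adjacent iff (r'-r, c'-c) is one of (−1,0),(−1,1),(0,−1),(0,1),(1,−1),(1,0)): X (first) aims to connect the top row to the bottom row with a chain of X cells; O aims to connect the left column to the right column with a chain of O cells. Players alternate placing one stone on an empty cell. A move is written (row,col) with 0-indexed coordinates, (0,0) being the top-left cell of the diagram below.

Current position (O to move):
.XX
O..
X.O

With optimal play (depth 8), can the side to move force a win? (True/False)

[.XX/O../X.O] O move#1: (0,0):-1/OXX/O../X.O, (1,1):+1/.XX/OO./X.O*, (1,2):-1/.XX/O.O/X.O, (2,1):-1/.XX/O../XOO
[.XX/OO./X.O] X move#2: (0,0):-1/XXX/OO./X.O*, (1,2):-1/.XX/OOX/X.O, (2,1):-1/.XX/OO./XXO
[XXX/OO./X.O] O move#3: (1,2):+1/XXX/OOO/X.O*, (2,1):+1/XXX/OO./XOO
[XXX/OOO/X.O] end (terminal -1, X#4); searched .XX/O../X.O to 8

O winning at [.XX/O../X.O]: True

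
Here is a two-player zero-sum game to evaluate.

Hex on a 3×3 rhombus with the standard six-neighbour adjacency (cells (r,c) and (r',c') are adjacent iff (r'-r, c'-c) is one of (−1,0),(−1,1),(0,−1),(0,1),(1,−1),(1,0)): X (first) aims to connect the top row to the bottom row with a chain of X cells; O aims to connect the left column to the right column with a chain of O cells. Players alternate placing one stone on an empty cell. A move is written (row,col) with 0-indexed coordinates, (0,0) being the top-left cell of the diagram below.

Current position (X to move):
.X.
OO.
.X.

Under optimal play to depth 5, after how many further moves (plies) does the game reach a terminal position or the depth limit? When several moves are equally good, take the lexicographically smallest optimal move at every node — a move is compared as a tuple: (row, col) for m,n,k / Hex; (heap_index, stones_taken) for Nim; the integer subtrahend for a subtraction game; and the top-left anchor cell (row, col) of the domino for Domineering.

PV length from [.X./OO./.X.]: 2 plies

ply 1, X at .X./OO./.X. | (0,0)=-1→XX./OO./.X.*; (0,2)=-1→.XX/OO./.X.; (1,2)=-1→.X./OOX/.X.; (2,0)=-1→.X./OO./XX.; (2,2)=-1→.X./OO./.XX
ply 2, O at XX./OO./.X. | (0,2)=+1→XXO/OO./.X.*; (1,2)=+1→XX./OOO/.X.; (2,0)=+1→XX./OO./OX.; (2,2)=+1→XX./OO./.XO
ply 3: XXO/OO./.X. is terminal -1 (X); from .X./OO./.X. depth 5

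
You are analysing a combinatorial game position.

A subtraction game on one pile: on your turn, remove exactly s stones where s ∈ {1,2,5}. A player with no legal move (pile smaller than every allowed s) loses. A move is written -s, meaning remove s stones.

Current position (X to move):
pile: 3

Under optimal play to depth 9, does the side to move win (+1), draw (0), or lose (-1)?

p1 X@[3]: -1[2]-1* -2[1]-1
p2 O@[2]: -1[1]-1 -2[0]+1*
p3 X@[0] terminal -1; root [3] d9

value(3, X) = -1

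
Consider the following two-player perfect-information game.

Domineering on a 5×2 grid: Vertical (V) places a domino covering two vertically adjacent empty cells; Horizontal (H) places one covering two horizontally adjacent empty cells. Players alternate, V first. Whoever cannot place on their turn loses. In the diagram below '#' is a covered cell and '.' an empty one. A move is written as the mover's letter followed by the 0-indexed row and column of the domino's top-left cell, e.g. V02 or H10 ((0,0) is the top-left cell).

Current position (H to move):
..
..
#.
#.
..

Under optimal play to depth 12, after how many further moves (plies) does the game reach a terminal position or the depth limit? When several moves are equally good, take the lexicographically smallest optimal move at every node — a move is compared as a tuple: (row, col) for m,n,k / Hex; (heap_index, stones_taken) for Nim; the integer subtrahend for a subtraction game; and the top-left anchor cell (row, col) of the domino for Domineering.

[../../#./#./..] H move#1: H00:+1/##/../#./#./..*, H10:+1/../##/#./#./.., H40:-1/../../#./#./##
[##/../#./#./..] V move#2: V11:-1/##/.#/##/#./..*, V21:-1/##/../##/##/.., V31:-1/##/../#./##/.#
[##/.#/##/#./..] H move#3: H40:+1/##/.#/##/#./##*
[##/.#/##/#./##] end (terminal -1, V#4); searched ../../#./#./.. to 12

PV length from [../../#./#./..]: 3 plies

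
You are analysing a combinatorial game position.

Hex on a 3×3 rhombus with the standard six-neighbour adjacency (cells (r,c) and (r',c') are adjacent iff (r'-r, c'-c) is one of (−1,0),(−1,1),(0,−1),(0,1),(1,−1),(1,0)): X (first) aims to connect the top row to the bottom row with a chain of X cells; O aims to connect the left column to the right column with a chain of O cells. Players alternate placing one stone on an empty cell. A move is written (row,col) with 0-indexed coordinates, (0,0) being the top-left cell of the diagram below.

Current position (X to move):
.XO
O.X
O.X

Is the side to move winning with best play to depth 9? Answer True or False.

X winning at [.XO/O.X/O.X]: True

[.XO/O.X/O.X] X move#1: (0,0):-1/XXO/O.X/O.X, (1,1):+1/.XO/OXX/O.X*, (2,1):-1/.XO/O.X/OXX
[.XO/OXX/O.X] end (terminal -1, O#2); searched .XO/O.X/O.X to 9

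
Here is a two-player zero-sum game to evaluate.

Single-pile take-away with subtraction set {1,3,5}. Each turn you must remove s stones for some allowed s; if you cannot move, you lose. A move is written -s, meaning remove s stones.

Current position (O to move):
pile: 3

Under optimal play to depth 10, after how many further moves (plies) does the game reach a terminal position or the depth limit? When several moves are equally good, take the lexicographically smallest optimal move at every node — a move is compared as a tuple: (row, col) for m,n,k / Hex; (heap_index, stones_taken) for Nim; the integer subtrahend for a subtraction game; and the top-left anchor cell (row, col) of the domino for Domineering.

PV length from [3]: 3 plies

[3] O move#1: -1:+1/2*, -3:+1/0
[2] X move#2: -1:-1/1*
[1] O move#3: -1:+1/0*
[0] end (terminal -1, X#4); searched 3 to 10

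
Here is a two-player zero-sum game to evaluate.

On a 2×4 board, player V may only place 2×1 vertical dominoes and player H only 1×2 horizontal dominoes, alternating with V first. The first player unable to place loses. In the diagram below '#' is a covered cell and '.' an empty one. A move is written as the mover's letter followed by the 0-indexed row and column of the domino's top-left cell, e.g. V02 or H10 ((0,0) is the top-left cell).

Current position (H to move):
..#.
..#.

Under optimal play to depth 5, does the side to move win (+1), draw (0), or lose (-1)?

ply 1, H at ..#./..#. | H00=+1→###./..#.*; H10=+1→..#./###.
ply 2, V at ###./..#. | V03=-1→####/..##*
ply 3, H at ####/..## | H10=+1→####/####*
ply 4: ####/#### is terminal -1 (V); from ..#./..#. depth 5

value(..#./..#., H) = +1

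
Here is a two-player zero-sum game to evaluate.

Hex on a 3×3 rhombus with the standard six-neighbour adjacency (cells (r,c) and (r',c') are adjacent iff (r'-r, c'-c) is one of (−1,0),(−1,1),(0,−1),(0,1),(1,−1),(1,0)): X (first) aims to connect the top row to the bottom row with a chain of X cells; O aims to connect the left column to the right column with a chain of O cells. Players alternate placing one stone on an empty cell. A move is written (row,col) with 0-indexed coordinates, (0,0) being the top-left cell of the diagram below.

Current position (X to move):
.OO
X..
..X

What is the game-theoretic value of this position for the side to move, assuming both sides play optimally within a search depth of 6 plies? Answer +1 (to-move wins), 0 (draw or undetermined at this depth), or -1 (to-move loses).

p1 X@[.OO/X../..X]: (0,0)[XOO/X../..X]+1* (1,1)[.OO/XX./..X]-1 (1,2)[.OO/X.X/..X]-1 (2,0)[.OO/X../X.X]-1 (2,1)[.OO/X../.XX]-1
p2 O@[XOO/X../..X]: (1,1)[XOO/XO./..X]-1* (1,2)[XOO/X.O/..X]-1 (2,0)[XOO/X../O.X]-1 (2,1)[XOO/X../.OX]-1
p3 X@[XOO/XO./..X]: (1,2)[XOO/XOX/..X]-1 (2,0)[XOO/XO./X.X]+1* (2,1)[XOO/XO./.XX]-1
p4 O@[XOO/XO./X.X] terminal -1; root [.OO/X../..X] d6

value(.OO/X../..X, X) = +1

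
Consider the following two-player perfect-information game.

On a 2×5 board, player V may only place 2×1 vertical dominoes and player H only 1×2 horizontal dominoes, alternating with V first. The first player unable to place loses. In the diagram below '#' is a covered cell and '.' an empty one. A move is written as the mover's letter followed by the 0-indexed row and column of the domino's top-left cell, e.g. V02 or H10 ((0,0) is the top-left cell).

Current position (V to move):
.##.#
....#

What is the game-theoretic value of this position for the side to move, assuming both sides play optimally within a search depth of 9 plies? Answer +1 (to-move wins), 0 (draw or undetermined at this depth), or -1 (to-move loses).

[.##.#/....#] V move#1: V00:-1/###.#/#...#*, V03:-1/.####/...##
[###.#/#...#] H move#2: H11:-1/###.#/###.#, H12:+1/###.#/#.###*
[###.#/#.###] end (terminal -1, V#3); searched .##.#/....# to 9

value(.##.#/....#, V) = -1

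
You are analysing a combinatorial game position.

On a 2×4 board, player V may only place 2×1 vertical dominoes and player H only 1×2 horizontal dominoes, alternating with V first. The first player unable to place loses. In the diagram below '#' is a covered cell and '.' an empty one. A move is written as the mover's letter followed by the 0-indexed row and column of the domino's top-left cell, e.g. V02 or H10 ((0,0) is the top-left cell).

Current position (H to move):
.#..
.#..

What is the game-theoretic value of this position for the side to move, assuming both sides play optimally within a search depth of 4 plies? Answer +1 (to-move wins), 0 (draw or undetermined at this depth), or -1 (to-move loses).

p1 H@[.#../.#..]: H02[.###/.#..]+1* H12[.#../.###]+1
p2 V@[.###/.#..]: V00[####/##..]-1*
p3 H@[####/##..]: H12[####/####]+1*
p4 V@[####/####] terminal -1; root [.#../.#..] d4

value(.#../.#.., H) = +1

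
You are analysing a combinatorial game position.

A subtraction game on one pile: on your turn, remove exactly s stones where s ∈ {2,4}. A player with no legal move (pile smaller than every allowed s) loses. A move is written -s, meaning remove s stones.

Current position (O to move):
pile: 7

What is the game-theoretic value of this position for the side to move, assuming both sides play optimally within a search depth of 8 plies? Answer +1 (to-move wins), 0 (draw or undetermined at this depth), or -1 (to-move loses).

value(7, O) = -1

p1 O@[7]: -2[5]-1* -4[3]-1
p2 X@[5]: -2[3]-1 -4[1]+1*
p3 O@[1] terminal -1; root [7] d8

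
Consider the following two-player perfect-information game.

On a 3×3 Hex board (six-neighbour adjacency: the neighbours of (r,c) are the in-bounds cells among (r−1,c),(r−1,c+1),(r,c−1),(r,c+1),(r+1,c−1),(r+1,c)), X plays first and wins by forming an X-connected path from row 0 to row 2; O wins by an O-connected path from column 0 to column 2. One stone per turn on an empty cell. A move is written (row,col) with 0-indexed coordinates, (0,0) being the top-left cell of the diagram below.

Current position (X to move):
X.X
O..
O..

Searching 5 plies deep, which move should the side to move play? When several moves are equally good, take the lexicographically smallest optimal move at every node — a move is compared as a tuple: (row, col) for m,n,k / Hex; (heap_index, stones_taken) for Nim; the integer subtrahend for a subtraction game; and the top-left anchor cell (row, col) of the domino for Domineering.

p1 X@[X.X/O../O..]: (0,1)[XXX/O../O..]-1 (1,1)[X.X/OX./O..]-1 (1,2)[X.X/O.X/O..]+1* (2,1)[X.X/O../OX.]+1 (2,2)[X.X/O../O.X]-1
p2 O@[X.X/O.X/O..]: (0,1)[XOX/O.X/O..]-1* (1,1)[X.X/OOX/O..]-1 (2,1)[X.X/O.X/OO.]-1 (2,2)[X.X/O.X/O.O]-1
p3 X@[XOX/O.X/O..]: (1,1)[XOX/OXX/O..]+1* (2,1)[XOX/O.X/OX.]+1 (2,2)[XOX/O.X/O.X]+1
p4 O@[XOX/OXX/O..]: (2,1)[XOX/OXX/OO.]-1* (2,2)[XOX/OXX/O.O]-1
p5 X@[XOX/OXX/OO.]: (2,2)[XOX/OXX/OOX]+1*
p6 O@[XOX/OXX/OOX] terminal -1; root [X.X/O../O..] d5

X's best at [X.X/O../O..]: (1,2)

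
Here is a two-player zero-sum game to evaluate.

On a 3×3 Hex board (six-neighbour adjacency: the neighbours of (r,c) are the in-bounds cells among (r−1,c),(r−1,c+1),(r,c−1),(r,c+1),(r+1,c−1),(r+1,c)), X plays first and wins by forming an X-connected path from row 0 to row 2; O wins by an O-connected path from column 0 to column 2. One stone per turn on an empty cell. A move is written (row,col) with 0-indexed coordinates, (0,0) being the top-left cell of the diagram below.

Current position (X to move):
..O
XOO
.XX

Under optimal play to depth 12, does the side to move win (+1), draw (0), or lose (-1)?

value(..O/XOO/.XX, X) = +1

[..O/XOO/.XX] X move#1: (0,0):-1/X.O/XOO/.XX, (0,1):-1/.XO/XOO/.XX, (2,0):+1/..O/XOO/XXX*
[..O/XOO/XXX] O move#2: (0,0):-1/O.O/XOO/XXX*, (0,1):-1/.OO/XOO/XXX
[O.O/XOO/XXX] X move#3: (0,1):+1/OXO/XOO/XXX*
[OXO/XOO/XXX] end (terminal -1, O#4); searched ..O/XOO/.XX to 12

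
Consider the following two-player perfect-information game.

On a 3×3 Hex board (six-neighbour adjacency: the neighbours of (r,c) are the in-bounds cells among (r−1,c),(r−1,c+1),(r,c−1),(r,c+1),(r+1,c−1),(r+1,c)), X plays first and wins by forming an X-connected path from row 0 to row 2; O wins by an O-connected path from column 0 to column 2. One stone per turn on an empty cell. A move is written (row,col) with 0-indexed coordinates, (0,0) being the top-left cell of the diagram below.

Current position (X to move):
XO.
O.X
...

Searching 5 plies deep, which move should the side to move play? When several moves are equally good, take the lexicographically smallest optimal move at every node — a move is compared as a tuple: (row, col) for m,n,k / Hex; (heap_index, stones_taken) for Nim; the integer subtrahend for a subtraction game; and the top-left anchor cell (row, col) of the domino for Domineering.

p1 X@[XO./O.X/...]: (0,2)[XOX/O.X/...]+1* (1,1)[XO./OXX/...]-1 (2,0)[XO./O.X/X..]-1 (2,1)[XO./O.X/.X.]-1 (2,2)[XO./O.X/..X]-1
p2 O@[XOX/O.X/...]: (1,1)[XOX/OOX/...]-1* (2,0)[XOX/O.X/O..]-1 (2,1)[XOX/O.X/.O.]-1 (2,2)[XOX/O.X/..O]-1
p3 X@[XOX/OOX/...]: (2,0)[XOX/OOX/X..]+1* (2,1)[XOX/OOX/.X.]+1 (2,2)[XOX/OOX/..X]+1
p4 O@[XOX/OOX/X..]: (2,1)[XOX/OOX/XO.]-1* (2,2)[XOX/OOX/X.O]-1
p5 X@[XOX/OOX/XO.]: (2,2)[XOX/OOX/XOX]+1*
p6 O@[XOX/OOX/XOX] terminal -1; root [XO./O.X/...] d5

X's best at [XO./O.X/...]: (0,2)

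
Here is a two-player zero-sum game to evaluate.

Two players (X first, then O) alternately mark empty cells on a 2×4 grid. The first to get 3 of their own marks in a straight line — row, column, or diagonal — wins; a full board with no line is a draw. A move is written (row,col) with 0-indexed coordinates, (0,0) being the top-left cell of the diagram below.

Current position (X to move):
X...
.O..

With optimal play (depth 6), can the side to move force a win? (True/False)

X winning at [X.../.O..]: False

[X.../.O..] X move#1: (0,1):+0/XX../.O..*, (0,2):+0/X.X./.O.., (0,3):-1/X..X/.O.., (1,0):+0/X.../XO.., (1,2):+0/X.../.OX., (1,3):+0/X.../.O.X
[XX../.O..] O move#2: (0,2):+0/XXO./.O..*, (0,3):-1/XX.O/.O.., (1,0):-1/XX../OO.., (1,2):-1/XX../.OO., (1,3):-1/XX../.O.O
[XXO./.O..] X move#3: (0,3):-1/XXOX/.O.., (1,0):+0/XXO./XO..*, (1,2):+0/XXO./.OX., (1,3):+0/XXO./.O.X
[XXO./XO..] O move#4: (0,3):+0/XXOO/XO..*, (1,2):+0/XXO./XOO., (1,3):+0/XXO./XO.O
[XXOO/XO..] X move#5: (1,2):+0/XXOO/XOX.*, (1,3):+0/XXOO/XO.X
[XXOO/XOX.] O move#6: (1,3):+0/XXOO/XOXO*
[XXOO/XOXO] end (terminal +0, X#7); searched X.../.O.. to 6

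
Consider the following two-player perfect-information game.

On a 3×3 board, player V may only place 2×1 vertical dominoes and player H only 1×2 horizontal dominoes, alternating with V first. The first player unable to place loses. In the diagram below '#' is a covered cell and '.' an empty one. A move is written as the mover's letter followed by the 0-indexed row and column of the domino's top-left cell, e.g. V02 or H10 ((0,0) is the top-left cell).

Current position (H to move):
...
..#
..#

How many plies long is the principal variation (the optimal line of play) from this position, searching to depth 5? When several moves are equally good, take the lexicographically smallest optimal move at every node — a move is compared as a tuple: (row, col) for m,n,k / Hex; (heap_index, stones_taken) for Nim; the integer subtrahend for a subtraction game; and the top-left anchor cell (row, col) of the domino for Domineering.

ply 1, H at .../..#/..# | H00=-1→##./..#/..#; H01=-1→.##/..#/..#; H10=+1→.../###/..#*; H20=-1→.../..#/###
ply 2: .../###/..# is terminal -1 (V); from .../..#/..# depth 5

PV length from [.../..#/..#]: 1 ply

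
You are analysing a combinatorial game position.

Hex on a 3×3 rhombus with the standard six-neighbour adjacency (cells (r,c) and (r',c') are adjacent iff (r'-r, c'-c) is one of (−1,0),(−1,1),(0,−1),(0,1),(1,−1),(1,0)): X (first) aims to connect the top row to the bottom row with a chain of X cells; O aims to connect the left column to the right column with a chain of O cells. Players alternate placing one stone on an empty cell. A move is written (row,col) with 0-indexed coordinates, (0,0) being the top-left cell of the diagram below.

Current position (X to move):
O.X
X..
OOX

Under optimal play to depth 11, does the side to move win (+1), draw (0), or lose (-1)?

ply 1, X at O.X/X../OOX | (0,1)=-1→OXX/X../OOX; (1,1)=-1→O.X/XX./OOX; (1,2)=+1→O.X/X.X/OOX*
ply 2: O.X/X.X/OOX is terminal -1 (O); from O.X/X../OOX depth 11

value(O.X/X../OOX, X) = +1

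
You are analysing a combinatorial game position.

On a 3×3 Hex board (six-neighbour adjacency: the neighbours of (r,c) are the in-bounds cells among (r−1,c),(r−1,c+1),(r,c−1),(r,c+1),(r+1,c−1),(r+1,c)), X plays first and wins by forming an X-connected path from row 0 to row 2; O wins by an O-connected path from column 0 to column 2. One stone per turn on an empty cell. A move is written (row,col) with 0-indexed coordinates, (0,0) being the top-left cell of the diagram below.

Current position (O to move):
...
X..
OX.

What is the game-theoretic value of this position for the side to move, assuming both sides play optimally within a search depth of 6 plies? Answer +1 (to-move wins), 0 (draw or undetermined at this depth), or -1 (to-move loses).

value(.../X../OX., O) = +1

[.../X../OX.] O move#1: (0,0):-1/O../X../OX., (0,1):-1/.O./X../OX., (0,2):-1/..O/X../OX., (1,1):+1/.../XO./OX.*, (1,2):-1/.../X.O/OX., (2,2):-1/.../X../OXO
[.../XO./OX.] X move#2: (0,0):-1/X../XO./OX.*, (0,1):-1/.X./XO./OX., (0,2):-1/..X/XO./OX., (1,2):-1/.../XOX/OX., (2,2):-1/.../XO./OXX
[X../XO./OX.] O move#3: (0,1):+1/XO./XO./OX.*, (0,2):+1/X.O/XO./OX., (1,2):+1/X../XOO/OX., (2,2):+1/X../XO./OXO
[XO./XO./OX.] X move#4: (0,2):-1/XOX/XO./OX.*, (1,2):-1/XO./XOX/OX., (2,2):-1/XO./XO./OXX
[XOX/XO./OX.] O move#5: (1,2):+1/XOX/XOO/OX.*, (2,2):-1/XOX/XO./OXO
[XOX/XOO/OX.] end (terminal -1, X#6); searched .../X../OX. to 6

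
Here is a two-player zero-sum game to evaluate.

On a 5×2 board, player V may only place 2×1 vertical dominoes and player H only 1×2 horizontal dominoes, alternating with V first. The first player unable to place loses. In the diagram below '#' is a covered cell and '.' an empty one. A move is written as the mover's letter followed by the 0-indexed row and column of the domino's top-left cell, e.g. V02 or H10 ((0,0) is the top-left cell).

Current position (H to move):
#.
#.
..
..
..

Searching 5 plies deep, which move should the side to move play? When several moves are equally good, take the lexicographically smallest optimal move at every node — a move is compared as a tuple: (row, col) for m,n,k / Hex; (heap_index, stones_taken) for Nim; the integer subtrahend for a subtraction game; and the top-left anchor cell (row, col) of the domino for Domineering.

p1 H@[#./#./../../..]: H20[#./#./##/../..]-1 H30[#./#./../##/..]+1* H40[#./#./../../##]-1
p2 V@[#./#./../##/..]: V01[##/##/../##/..]-1* V11[#./##/.#/##/..]-1
p3 H@[##/##/../##/..]: H20[##/##/##/##/..]+1* H40[##/##/../##/##]+1
p4 V@[##/##/##/##/..] terminal -1; root [#./#./../../..] d5

H's best at [#./#./../../..]: H30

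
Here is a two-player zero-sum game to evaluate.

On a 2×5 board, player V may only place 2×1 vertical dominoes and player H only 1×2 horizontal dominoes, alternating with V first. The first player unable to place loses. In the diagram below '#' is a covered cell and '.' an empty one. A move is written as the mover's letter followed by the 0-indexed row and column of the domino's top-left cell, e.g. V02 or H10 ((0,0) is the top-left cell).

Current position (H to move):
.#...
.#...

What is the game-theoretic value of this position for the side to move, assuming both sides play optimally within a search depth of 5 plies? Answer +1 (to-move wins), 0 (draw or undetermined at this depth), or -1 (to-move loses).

ply 1, H at .#.../.#... | H02=-1→.###./.#...*; H03=-1→.#.##/.#...; H12=-1→.#.../.###.; H13=-1→.#.../.#.##
ply 2, V at .###./.#... | V00=-1→####./##...; V04=+1→.####/.#..#*
ply 3, H at .####/.#..# | H12=-1→.####/.####*
ply 4, V at .####/.#### | V00=+1→#####/#####*
ply 5: #####/##### is terminal -1 (H); from .#.../.#... depth 5

value(.#.../.#..., H) = -1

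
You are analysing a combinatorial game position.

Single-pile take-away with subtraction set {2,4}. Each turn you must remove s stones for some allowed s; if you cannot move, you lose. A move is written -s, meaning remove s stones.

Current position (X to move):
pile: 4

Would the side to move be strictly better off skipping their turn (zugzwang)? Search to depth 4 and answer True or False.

[4] X move#1: -2:-1/2, -4:+1/0*
[0] end (terminal -1, O#2); searched 4 to 4
pass branch (O moves first from the same position):
  | [4] O move#1: -2:-1/2, -4:+1/0*
  | [0] end (terminal -1, X#2); searched 4 to 4
X moving scores +1; X passing scores -1

zugzwang(4, X) = False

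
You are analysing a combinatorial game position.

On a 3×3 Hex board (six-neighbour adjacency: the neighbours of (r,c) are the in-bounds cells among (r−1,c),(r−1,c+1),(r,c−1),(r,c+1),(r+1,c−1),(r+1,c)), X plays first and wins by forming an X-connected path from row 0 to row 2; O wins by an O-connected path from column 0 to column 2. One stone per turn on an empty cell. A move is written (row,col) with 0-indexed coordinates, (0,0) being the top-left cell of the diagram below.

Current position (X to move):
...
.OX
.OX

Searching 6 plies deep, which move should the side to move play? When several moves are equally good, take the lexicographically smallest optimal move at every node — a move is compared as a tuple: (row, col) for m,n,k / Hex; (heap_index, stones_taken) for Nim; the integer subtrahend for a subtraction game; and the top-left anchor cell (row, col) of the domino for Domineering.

p1 X@[.../.OX/.OX]: (0,0)[X../.OX/.OX]-1 (0,1)[.X./.OX/.OX]-1 (0,2)[..X/.OX/.OX]+1* (1,0)[.../XOX/.OX]+1 (2,0)[.../.OX/XOX]+1
p2 O@[..X/.OX/.OX] terminal -1; root [.../.OX/.OX] d6

X's best at [.../.OX/.OX]: (0,2)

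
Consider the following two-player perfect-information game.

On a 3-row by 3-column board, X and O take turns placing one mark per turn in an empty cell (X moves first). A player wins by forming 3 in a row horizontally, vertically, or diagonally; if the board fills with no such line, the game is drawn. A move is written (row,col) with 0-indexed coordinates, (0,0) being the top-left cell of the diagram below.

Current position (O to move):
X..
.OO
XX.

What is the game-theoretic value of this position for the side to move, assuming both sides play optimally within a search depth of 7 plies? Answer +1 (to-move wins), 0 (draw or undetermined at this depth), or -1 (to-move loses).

value(X../.OO/XX., O) = +1

p1 O@[X../.OO/XX.]: (0,1)[XO./.OO/XX.]-1 (0,2)[X.O/.OO/XX.]-1 (1,0)[X../OOO/XX.]+1* (2,2)[X../.OO/XXO]-1
p2 X@[X../OOO/XX.] terminal -1; root [X../.OO/XX.] d7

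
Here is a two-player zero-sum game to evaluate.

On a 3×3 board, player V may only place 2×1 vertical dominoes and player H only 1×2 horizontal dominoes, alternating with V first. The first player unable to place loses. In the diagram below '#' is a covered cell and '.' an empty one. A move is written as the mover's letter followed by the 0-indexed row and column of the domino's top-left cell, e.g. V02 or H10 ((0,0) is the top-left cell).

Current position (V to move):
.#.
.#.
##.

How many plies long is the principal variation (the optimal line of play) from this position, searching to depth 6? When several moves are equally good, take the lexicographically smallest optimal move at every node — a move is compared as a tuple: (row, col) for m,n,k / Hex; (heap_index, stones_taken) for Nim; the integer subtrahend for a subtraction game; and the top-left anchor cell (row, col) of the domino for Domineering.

PV length from [.#./.#./##.]: 1 ply

p1 V@[.#./.#./##.]: V00[##./##./##.]+1* V02[.##/.##/##.]+1 V12[.#./.##/###]+1
p2 H@[##./##./##.] terminal -1; root [.#./.#./##.] d6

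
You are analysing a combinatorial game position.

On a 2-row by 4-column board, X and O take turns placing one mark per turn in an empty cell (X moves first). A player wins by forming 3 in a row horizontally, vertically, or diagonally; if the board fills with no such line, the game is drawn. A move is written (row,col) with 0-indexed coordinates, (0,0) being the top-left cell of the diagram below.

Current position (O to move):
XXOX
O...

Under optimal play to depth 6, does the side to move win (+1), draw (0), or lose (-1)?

p1 O@[XXOX/O...]: (1,1)[XXOX/OO..]+0* (1,2)[XXOX/O.O.]+0 (1,3)[XXOX/O..O]+0
p2 X@[XXOX/OO..]: (1,2)[XXOX/OOX.]+0* (1,3)[XXOX/OO.X]-1
p3 O@[XXOX/OOX.]: (1,3)[XXOX/OOXO]+0*
p4 X@[XXOX/OOXO] terminal +0; root [XXOX/O...] d6

value(XXOX/O..., O) = 0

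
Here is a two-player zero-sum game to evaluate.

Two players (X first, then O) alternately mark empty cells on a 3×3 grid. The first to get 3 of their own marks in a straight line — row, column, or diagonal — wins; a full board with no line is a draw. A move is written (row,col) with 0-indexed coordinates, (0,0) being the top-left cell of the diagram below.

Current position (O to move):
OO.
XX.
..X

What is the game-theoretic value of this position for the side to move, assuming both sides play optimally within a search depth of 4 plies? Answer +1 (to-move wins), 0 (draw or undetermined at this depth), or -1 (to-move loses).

p1 O@[OO./XX./..X]: (0,2)[OOO/XX./..X]+1* (1,2)[OO./XXO/..X]+0 (2,0)[OO./XX./O.X]-1 (2,1)[OO./XX./.OX]-1
p2 X@[OOO/XX./..X] terminal -1; root [OO./XX./..X] d4

value(OO./XX./..X, O) = +1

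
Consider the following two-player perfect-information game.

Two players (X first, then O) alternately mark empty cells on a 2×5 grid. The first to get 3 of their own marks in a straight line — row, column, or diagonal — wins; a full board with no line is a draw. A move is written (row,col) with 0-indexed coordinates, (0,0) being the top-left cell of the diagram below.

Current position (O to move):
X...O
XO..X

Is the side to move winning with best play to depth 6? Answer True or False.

p1 O@[X...O/XO..X]: (0,1)[XO..O/XO..X]+0* (0,2)[X.O.O/XO..X]+0 (0,3)[X..OO/XO..X]+0 (1,2)[X...O/XOO.X]+0 (1,3)[X...O/XO.OX]+0
p2 X@[XO..O/XO..X]: (0,2)[XOX.O/XO..X]+0* (0,3)[XO.XO/XO..X]+0 (1,2)[XO..O/XOX.X]+0 (1,3)[XO..O/XO.XX]+0
p3 O@[XOX.O/XO..X]: (0,3)[XOXOO/XO..X]+0* (1,2)[XOX.O/XOO.X]+0 (1,3)[XOX.O/XO.OX]+0
p4 X@[XOXOO/XO..X]: (1,2)[XOXOO/XOX.X]+0* (1,3)[XOXOO/XO.XX]+0
p5 O@[XOXOO/XOX.X]: (1,3)[XOXOO/XOXOX]+0*
p6 X@[XOXOO/XOXOX] terminal +0; root [X...O/XO..X] d6

O winning at [X...O/XO..X]: False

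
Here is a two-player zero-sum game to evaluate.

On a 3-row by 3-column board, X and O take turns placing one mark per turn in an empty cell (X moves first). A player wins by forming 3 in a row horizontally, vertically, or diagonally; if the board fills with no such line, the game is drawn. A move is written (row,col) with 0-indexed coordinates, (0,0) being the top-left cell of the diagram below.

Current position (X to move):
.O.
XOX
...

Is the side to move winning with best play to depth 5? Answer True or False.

p1 X@[.O./XOX/...]: (0,0)[XO./XOX/...]-1* (0,2)[.OX/XOX/...]-1 (2,0)[.O./XOX/X..]-1 (2,1)[.O./XOX/.X.]-1 (2,2)[.O./XOX/..X]-1
p2 O@[XO./XOX/...]: (0,2)[XOO/XOX/...]-1 (2,0)[XO./XOX/O..]+1* (2,1)[XO./XOX/.O.]+1 (2,2)[XO./XOX/..O]-1
p3 X@[XO./XOX/O..]: (0,2)[XOX/XOX/O..]-1* (2,1)[XO./XOX/OX.]-1 (2,2)[XO./XOX/O.X]-1
p4 O@[XOX/XOX/O..]: (2,1)[XOX/XOX/OO.]+1* (2,2)[XOX/XOX/O.O]+0
p5 X@[XOX/XOX/OO.] terminal -1; root [.O./XOX/...] d5

X winning at [.O./XOX/...]: False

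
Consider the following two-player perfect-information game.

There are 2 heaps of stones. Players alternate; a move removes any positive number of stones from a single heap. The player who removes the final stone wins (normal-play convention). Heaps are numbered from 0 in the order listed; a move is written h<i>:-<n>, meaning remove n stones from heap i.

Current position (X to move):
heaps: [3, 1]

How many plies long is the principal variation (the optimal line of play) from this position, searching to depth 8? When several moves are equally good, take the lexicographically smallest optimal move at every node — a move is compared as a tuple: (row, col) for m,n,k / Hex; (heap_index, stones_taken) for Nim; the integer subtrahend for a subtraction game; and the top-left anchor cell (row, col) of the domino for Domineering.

ply 1, X at (3,1) | h0:-1=-1→(2,1); h0:-2=+1→(1,1)*; h0:-3=-1→(0,1); h1:-1=-1→(3,0)
ply 2, O at (1,1) | h0:-1=-1→(0,1)*; h1:-1=-1→(1,0)
ply 3, X at (0,1) | h1:-1=+1→(0,0)*
ply 4: (0,0) is terminal -1 (O); from (3,1) depth 8

PV length from [(3,1)]: 3 plies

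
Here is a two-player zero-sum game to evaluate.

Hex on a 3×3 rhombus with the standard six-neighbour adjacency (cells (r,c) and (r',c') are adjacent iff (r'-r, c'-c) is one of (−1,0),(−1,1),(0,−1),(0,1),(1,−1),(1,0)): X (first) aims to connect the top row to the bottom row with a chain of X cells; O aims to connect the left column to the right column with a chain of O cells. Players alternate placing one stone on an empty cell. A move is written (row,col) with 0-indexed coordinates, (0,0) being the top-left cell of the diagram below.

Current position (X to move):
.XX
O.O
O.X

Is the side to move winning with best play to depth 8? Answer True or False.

[.XX/O.O/O.X] X move#1: (0,0):-1/XXX/O.O/O.X*, (1,1):-1/.XX/OXO/O.X, (2,1):-1/.XX/O.O/OXX
[XXX/O.O/O.X] O move#2: (1,1):+1/XXX/OOO/O.X*, (2,1):+1/XXX/O.O/OOX
[XXX/OOO/O.X] end (terminal -1, X#3); searched .XX/O.O/O.X to 8

X winning at [.XX/O.O/O.X]: False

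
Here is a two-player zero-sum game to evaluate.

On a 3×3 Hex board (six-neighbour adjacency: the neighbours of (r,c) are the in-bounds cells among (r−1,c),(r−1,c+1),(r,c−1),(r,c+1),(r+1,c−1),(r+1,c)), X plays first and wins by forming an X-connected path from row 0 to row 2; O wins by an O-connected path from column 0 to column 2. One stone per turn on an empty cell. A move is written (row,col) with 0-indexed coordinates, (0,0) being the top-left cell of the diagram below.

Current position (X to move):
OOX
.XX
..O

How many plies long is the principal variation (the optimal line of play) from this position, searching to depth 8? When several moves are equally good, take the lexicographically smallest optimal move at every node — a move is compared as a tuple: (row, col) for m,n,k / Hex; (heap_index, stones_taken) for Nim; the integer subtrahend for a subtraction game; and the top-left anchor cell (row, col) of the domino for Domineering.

[OOX/.XX/..O] X move#1: (1,0):+1/OOX/XXX/..O*, (2,0):+1/OOX/.XX/X.O, (2,1):+1/OOX/.XX/.XO
[OOX/XXX/..O] O move#2: (2,0):-1/OOX/XXX/O.O*, (2,1):-1/OOX/XXX/.OO
[OOX/XXX/O.O] X move#3: (2,1):+1/OOX/XXX/OXO*
[OOX/XXX/OXO] end (terminal -1, O#4); searched OOX/.XX/..O to 8

PV length from [OOX/.XX/..O]: 3 plies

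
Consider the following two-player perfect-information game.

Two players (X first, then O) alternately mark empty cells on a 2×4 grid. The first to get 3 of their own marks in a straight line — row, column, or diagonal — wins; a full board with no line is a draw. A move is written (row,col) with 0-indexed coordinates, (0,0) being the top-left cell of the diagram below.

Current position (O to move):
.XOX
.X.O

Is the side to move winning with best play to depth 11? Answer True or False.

[.XOX/.X.O] O move#1: (0,0):+0/OXOX/.X.O*, (1,0):+0/.XOX/OX.O, (1,2):+0/.XOX/.XOO
[OXOX/.X.O] X move#2: (1,0):+0/OXOX/XX.O*, (1,2):+0/OXOX/.XXO
[OXOX/XX.O] O move#3: (1,2):+0/OXOX/XXOO*
[OXOX/XXOO] end (terminal +0, X#4); searched .XOX/.X.O to 11

O winning at [.XOX/.X.O]: False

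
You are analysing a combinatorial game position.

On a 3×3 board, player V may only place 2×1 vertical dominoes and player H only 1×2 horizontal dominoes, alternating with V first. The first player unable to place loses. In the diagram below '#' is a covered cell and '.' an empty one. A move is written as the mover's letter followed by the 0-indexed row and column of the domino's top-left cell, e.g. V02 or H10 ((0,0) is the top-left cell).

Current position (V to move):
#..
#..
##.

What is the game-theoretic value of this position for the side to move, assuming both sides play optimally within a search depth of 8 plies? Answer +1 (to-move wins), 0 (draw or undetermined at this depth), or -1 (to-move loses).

value(#../#../##., V) = +1

p1 V@[#../#../##.]: V01[##./##./##.]+1* V02[#.#/#.#/##.]+1 V12[#../#.#/###]-1
p2 H@[##./##./##.] terminal -1; root [#../#../##.] d8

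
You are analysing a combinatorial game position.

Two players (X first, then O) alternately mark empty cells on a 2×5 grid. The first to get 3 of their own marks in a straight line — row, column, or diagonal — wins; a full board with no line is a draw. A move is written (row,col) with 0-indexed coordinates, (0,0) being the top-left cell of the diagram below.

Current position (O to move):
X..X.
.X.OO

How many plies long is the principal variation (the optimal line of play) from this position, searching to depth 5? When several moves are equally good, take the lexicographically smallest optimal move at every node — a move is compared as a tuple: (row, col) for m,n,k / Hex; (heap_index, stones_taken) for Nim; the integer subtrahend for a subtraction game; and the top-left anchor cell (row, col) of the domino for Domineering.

[X..X./.X.OO] O move#1: (0,1):+0/XO.X./.X.OO, (0,2):+0/X.OX./.X.OO, (0,4):+0/X..XO/.X.OO, (1,0):+0/X..X./OX.OO, (1,2):+1/X..X./.XOOO*
[X..X./.XOOO] end (terminal -1, X#2); searched X..X./.X.OO to 5

PV length from [X..X./.X.OO]: 1 ply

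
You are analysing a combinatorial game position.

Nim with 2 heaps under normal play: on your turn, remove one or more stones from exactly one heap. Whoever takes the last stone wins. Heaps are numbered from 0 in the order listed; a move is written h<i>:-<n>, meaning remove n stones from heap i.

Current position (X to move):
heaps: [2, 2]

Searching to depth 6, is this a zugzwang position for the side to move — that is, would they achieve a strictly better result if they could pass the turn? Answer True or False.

ply 1, X at (2,2) | h0:-1=-1→(1,2)*; h0:-2=-1→(0,2); h1:-1=-1→(2,1); h1:-2=-1→(2,0)
ply 2, O at (1,2) | h0:-1=-1→(0,2); h1:-1=+1→(1,1)*; h1:-2=-1→(1,0)
ply 3, X at (1,1) | h0:-1=-1→(0,1)*; h1:-1=-1→(1,0)
ply 4, O at (0,1) | h1:-1=+1→(0,0)*
ply 5: (0,0) is terminal -1 (X); from (2,2) depth 6
pass branch (O moves first from the same position):
  | ply 1, O at (2,2) | h0:-1=-1→(1,2)*; h0:-2=-1→(0,2); h1:-1=-1→(2,1); h1:-2=-1→(2,0)
  | ply 2, X at (1,2) | h0:-1=-1→(0,2); h1:-1=+1→(1,1)*; h1:-2=-1→(1,0)
  | ply 3, O at (1,1) | h0:-1=-1→(0,1)*; h1:-1=-1→(1,0)
  | ply 4, X at (0,1) | h1:-1=+1→(0,0)*
  | ply 5: (0,0) is terminal -1 (O); from (2,2) depth 6
X moving scores -1; X passing scores +1

zugzwang((2,2), X) = True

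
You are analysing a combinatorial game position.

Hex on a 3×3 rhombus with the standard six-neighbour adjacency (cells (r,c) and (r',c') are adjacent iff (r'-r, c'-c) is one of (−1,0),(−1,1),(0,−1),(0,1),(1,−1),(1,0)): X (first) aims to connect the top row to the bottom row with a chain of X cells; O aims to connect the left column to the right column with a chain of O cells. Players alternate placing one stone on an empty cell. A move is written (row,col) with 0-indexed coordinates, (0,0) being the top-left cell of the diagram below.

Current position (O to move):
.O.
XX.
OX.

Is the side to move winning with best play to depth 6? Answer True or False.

[.O./XX./OX.] O move#1: (0,0):-1/OO./XX./OX.*, (0,2):-1/.OO/XX./OX., (1,2):-1/.O./XXO/OX., (2,2):-1/.O./XX./OXO
[OO./XX./OX.] X move#2: (0,2):+1/OOX/XX./OX.*, (1,2):-1/OO./XXX/OX., (2,2):-1/OO./XX./OXX
[OOX/XX./OX.] end (terminal -1, O#3); searched .O./XX./OX. to 6

O winning at [.O./XX./OX.]: False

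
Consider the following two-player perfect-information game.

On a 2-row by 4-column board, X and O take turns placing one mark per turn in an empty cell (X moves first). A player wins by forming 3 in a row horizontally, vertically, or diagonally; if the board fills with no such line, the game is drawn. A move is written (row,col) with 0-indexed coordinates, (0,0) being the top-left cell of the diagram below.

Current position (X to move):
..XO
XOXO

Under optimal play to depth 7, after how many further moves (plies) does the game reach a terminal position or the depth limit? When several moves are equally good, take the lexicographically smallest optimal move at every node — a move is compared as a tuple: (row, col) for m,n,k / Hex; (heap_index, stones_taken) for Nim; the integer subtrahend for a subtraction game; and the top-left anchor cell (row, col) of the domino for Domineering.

p1 X@[..XO/XOXO]: (0,0)[X.XO/XOXO]+0* (0,1)[.XXO/XOXO]+0
p2 O@[X.XO/XOXO]: (0,1)[XOXO/XOXO]+0*
p3 X@[XOXO/XOXO] terminal +0; root [..XO/XOXO] d7

PV length from [..XO/XOXO]: 2 plies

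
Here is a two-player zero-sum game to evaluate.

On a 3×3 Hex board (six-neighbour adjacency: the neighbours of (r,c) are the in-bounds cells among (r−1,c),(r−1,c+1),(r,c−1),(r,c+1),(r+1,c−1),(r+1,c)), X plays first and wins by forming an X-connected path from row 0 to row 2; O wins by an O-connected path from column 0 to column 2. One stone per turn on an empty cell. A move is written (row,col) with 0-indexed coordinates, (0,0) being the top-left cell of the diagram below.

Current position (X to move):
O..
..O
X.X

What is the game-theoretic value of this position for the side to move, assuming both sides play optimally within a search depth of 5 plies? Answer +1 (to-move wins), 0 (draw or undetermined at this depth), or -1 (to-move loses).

value(O../..O/X.X, X) = +1

p1 X@[O../..O/X.X]: (0,1)[OX./..O/X.X]+1* (0,2)[O.X/..O/X.X]-1 (1,0)[O../X.O/X.X]-1 (1,1)[O../.XO/X.X]+1 (2,1)[O../..O/XXX]-1
p2 O@[OX./..O/X.X]: (0,2)[OXO/..O/X.X]-1* (1,0)[OX./O.O/X.X]-1 (1,1)[OX./.OO/X.X]-1 (2,1)[OX./..O/XOX]-1
p3 X@[OXO/..O/X.X]: (1,0)[OXO/X.O/X.X]+1* (1,1)[OXO/.XO/X.X]+1 (2,1)[OXO/..O/XXX]+1
p4 O@[OXO/X.O/X.X] terminal -1; root [O../..O/X.X] d5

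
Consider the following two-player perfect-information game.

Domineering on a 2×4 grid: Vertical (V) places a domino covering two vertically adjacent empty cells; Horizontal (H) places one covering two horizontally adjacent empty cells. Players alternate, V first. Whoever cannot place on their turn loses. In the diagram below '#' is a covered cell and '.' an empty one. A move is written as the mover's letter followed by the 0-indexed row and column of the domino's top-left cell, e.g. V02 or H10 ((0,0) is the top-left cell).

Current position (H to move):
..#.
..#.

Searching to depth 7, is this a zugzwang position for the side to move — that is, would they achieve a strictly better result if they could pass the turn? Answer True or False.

ply 1, H at ..#./..#. | H00=+1→###./..#.*; H10=+1→..#./###.
ply 2, V at ###./..#. | V03=-1→####/..##*
ply 3, H at ####/..## | H10=+1→####/####*
ply 4: ####/#### is terminal -1 (V); from ..#./..#. depth 7
pass branch (V moves first from the same position):
  | ply 1, V at ..#./..#. | V00=+1→#.#./#.#.*; V01=+1→.##./.##.; V03=-1→..##/..##
  | ply 2: #.#./#.#. is terminal -1 (H); from ..#./..#. depth 7
H moving scores +1; H passing scores -1

zugzwang(..#./..#., H) = False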